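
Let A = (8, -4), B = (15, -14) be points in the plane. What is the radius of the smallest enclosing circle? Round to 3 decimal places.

The smallest circle enclosing two points has them as diameter endpoints.
Centre = midpoint = (11.5, -9); r² = |AB|²/4 = 149/4 = 37.25.
r = √(37.25) ≈ 6.103.

6.103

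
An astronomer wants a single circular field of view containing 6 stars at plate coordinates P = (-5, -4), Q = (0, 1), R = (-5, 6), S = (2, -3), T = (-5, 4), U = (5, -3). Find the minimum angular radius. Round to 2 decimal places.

The minimum enclosing circle of a finite set is fixed by two of the points (as a diameter) or three (as a circumcircle).
The minimum enclosing circle is determined by three boundary points: P, R, U.
Their circumcentre is (-0.45, 1) with r² = 45.7025.
The farthest remaining point T is at distance² 29.7025 ≤ 45.7025.
r = √(45.7025) ≈ 6.76.

6.76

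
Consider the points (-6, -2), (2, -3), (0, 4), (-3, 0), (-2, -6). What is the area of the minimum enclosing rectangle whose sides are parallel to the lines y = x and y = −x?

In coordinates u = x + y, v = x − y the rectangle is axis-aligned; the map (x,y)→(u,v) scales areas by 2.
u-values: -8, -1, 4, -3, -8; range = 4 − (-8) = 12.
v-values: -4, 5, -4, -3, 4; range = 5 − (-4) = 9.
Area = (12 × 9) / 2 = 54.

54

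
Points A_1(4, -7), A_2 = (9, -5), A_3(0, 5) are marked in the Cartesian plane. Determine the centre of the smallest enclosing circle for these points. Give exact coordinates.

(143/34, -9/34)

Side lengths²: A_1A_2² = 29, A_1A_3² = 160, A_2A_3² = 181.
Since A_2A_3² = 181 < 160 + 29 = 189, the triangle is acute, so the smallest enclosing circle is the circumcircle.
Circumcentre = (143/34, -9/34), r² = 26245/578.
Centre = (143/34, -9/34).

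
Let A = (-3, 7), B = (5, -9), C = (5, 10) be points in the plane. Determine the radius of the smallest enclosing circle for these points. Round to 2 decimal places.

9.55

Side lengths²: AB² = 320, AC² = 73, BC² = 361.
Since BC² = 361 < 320 + 73 = 393, the triangle is acute, so the smallest enclosing circle is the circumcircle.
Circumcentre = (4, 0.5), r² = 91.25.
r = √(91.25) ≈ 9.55.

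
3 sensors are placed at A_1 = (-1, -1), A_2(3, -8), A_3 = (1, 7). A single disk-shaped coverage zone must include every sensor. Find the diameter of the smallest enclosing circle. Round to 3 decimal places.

Side lengths²: A_1A_2² = 65, A_1A_3² = 68, A_2A_3² = 229.
Since A_2A_3² = 229 ≥ 68 + 65 = 133, the angle opposite A_2A_3 is not acute, so the smallest enclosing circle has A_2A_3 as diameter.
Centre = midpoint of A_2A_3 = (2, -0.5), r² = 229/4 = 57.25.
Diameter = 2r = 2√(57.25) ≈ 15.133.

15.133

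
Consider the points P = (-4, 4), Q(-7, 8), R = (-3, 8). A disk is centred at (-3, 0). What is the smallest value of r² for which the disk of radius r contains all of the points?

The required radius is the distance from (-3, 0) to the farthest point.
Squared distances: 17, 80, 64.
Maximum is 80, attained at Q.

80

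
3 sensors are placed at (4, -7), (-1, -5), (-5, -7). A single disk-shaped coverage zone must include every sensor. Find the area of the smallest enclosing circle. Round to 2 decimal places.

63.62

Call the three points A, B, C in the order given.
Side lengths²: AB² = 29, AC² = 81, BC² = 20.
Since AC² = 81 ≥ 29 + 20 = 49, the angle opposite AC is not acute, so the smallest enclosing circle has AC as diameter.
Centre = midpoint of AC = (-0.5, -7), r² = 81/4 = 20.25.
Area = π·r² = π·20.25 ≈ 63.62.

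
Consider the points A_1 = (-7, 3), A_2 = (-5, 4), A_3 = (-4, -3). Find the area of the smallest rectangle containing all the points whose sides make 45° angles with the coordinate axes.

27

In coordinates u = x + y, v = x − y the rectangle is axis-aligned; the map (x,y)→(u,v) scales areas by 2.
u-values: -4, -1, -7; range = -1 − (-7) = 6.
v-values: -10, -9, -1; range = -1 − (-10) = 9.
Area = (6 × 9) / 2 = 27.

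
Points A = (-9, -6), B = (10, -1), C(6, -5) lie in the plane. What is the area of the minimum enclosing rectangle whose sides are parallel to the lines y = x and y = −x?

In coordinates u = x + y, v = x − y the rectangle is axis-aligned; the map (x,y)→(u,v) scales areas by 2.
u-values: -15, 9, 1; range = 9 − (-15) = 24.
v-values: -3, 11, 11; range = 11 − (-3) = 14.
Area = (24 × 14) / 2 = 168.

168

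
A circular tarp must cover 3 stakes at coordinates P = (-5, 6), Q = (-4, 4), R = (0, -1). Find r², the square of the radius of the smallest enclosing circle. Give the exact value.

18.5

Side lengths²: PQ² = 5, PR² = 74, QR² = 41.
Since PR² = 74 ≥ 41 + 5 = 46, the angle opposite PR is not acute, so the smallest enclosing circle has PR as diameter.
Centre = midpoint of PR = (-2.5, 2.5), r² = 74/4 = 18.5.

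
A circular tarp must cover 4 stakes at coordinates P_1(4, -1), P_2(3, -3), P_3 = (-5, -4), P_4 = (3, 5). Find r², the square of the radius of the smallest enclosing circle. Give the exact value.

36.25

A smallest enclosing disk is always determined by at most three of the input points on its boundary.
The farthest pair is P_3–P_4 with squared distance 145. The circle on this segment as diameter has centre (-1, 0.5) and r² = 145/4 = 36.25.
Check P_1: distance² to centre = 27.25 ≤ 36.25, so it lies inside.
All remaining points lie in this disk, and no smaller disk contains both endpoints, so this is the minimum enclosing circle.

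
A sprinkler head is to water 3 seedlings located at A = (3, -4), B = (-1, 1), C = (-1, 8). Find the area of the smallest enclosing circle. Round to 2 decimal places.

Side lengths²: AB² = 41, AC² = 160, BC² = 49.
Since AC² = 160 ≥ 49 + 41 = 90, the angle opposite AC is not acute, so the smallest enclosing circle has AC as diameter.
Centre = midpoint of AC = (1, 2), r² = 160/4 = 40.
Area = π·r² = π·40 ≈ 125.66.

125.66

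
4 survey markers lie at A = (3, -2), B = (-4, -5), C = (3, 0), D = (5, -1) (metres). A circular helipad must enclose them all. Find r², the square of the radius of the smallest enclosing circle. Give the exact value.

A smallest enclosing disk is always determined by at most three of the input points on its boundary.
The farthest pair is B–D with squared distance 97. The circle on this segment as diameter has centre (0.5, -3) and r² = 97/4 = 24.25.
Check A: distance² to centre = 7.25 ≤ 24.25, so it lies inside.
All remaining points lie in this disk, and no smaller disk contains both endpoints, so this is the minimum enclosing circle.

24.25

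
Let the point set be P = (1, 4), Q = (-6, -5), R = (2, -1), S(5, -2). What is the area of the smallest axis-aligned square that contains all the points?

121

The bounding box has width 11 and height 9.
An axis-aligned square enclosing the set must have side ≥ max(width, height).
So the minimum side is max(11, 9) = 11.
Area = 11² = 121.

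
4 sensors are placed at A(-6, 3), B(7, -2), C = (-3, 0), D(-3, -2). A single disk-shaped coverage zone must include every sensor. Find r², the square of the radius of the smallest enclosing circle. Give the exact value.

48.5

A smallest enclosing disk is always determined by at most three of the input points on its boundary.
The farthest pair is A–B with squared distance 194. The circle on this segment as diameter has centre (0.5, 0.5) and r² = 194/4 = 48.5.
Check C: distance² to centre = 12.5 ≤ 48.5, so it lies inside.
All remaining points lie in this disk, and no smaller disk contains both endpoints, so this is the minimum enclosing circle.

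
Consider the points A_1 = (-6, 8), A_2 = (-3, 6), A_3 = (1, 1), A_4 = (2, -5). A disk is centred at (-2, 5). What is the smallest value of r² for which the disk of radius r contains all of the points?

The required radius is the distance from (-2, 5) to the farthest point.
Squared distances: 25, 2, 25, 116.
Maximum is 116, attained at A_4.

116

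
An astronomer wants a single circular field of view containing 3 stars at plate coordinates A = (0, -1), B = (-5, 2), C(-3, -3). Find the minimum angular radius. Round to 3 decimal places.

2.979

Side lengths²: AB² = 34, AC² = 13, BC² = 29.
Since AB² = 34 < 29 + 13 = 42, the triangle is acute, so the smallest enclosing circle is the circumcircle.
Circumcentre = (-107/38, -1/38), r² = 6409/722.
r = √(6409/722) ≈ 2.979.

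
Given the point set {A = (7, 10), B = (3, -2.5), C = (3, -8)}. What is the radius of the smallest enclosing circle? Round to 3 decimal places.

Side lengths²: AB² = 172.25, AC² = 340, BC² = 30.25.
Since AC² = 340 ≥ 172.25 + 30.25 = 202.5, the angle opposite AC is not acute, so the smallest enclosing circle has AC as diameter.
Centre = midpoint of AC = (5, 1), r² = 340/4 = 85.
r = √85 ≈ 9.220.

9.220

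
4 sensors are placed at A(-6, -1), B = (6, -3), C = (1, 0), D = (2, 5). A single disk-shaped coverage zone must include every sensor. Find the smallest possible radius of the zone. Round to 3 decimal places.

The minimum enclosing circle of a finite set is fixed by two of the points (as a diameter) or three (as a circumcircle).
The minimum enclosing circle is determined by three boundary points: A, B, D.
Their circumcentre is (2/11, -10/11) with r² = 4625/121.
The farthest remaining point C is at distance² 181/121 ≤ 4625/121.
r = √(4625/121) ≈ 6.182.

6.182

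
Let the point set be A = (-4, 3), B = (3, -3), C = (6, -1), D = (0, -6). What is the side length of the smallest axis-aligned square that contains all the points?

10

The bounding box has width 10 and height 9.
An axis-aligned square enclosing the set must have side ≥ max(width, height).
So the minimum side is max(10, 9) = 10.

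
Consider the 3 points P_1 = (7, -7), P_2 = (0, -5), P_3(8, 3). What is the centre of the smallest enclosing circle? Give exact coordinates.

Side lengths²: P_1P_2² = 53, P_1P_3² = 101, P_2P_3² = 128.
Since P_2P_3² = 128 < 101 + 53 = 154, the triangle is acute, so the smallest enclosing circle is the circumcircle.
Circumcentre = (85/18, -31/18), r² = 5353/162.
Centre = (85/18, -31/18).

(85/18, -31/18)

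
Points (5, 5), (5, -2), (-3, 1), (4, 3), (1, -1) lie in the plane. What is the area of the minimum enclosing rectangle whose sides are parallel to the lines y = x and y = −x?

In coordinates u = x + y, v = x − y the rectangle is axis-aligned; the map (x,y)→(u,v) scales areas by 2.
u-values: 10, 3, -2, 7, 0; range = 10 − (-2) = 12.
v-values: 0, 7, -4, 1, 2; range = 7 − (-4) = 11.
Area = (12 × 11) / 2 = 66.

66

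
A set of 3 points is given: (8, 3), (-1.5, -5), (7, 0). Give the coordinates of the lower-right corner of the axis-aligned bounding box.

x-range [-1.5, 8], y-range [-5, 3].
The lower-right corner is (8, -5).

(8, -5)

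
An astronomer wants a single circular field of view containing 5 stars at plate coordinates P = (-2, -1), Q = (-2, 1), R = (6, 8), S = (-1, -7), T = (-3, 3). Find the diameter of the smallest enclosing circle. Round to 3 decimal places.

The minimum enclosing circle of a finite set is fixed by two of the points (as a diameter) or three (as a circumcircle).
The farthest pair is R–S with squared distance 274. The circle on this segment as diameter has centre (2.5, 0.5) and r² = 274/4 = 68.5.
Check P: distance² to centre = 22.5 ≤ 68.5, so it lies inside.
All remaining points lie in this disk, and no smaller disk contains both endpoints, so this is the minimum enclosing circle.
Diameter = 2r = 2√(68.5) ≈ 16.553.

16.553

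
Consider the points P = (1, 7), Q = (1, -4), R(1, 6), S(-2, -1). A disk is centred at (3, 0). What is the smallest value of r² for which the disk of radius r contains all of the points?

The required radius is the distance from (3, 0) to the farthest point.
Squared distances: 53, 20, 40, 26.
Maximum is 53, attained at P.

53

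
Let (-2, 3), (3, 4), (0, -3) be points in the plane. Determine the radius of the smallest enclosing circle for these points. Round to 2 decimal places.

3.84

Call the three points A, B, C in the order given.
Side lengths²: AB² = 26, AC² = 40, BC² = 58.
Since BC² = 58 < 40 + 26 = 66, the triangle is acute, so the smallest enclosing circle is the circumcircle.
Circumcentre = (1.0625, 0.6875), r² = 14.7265625.
r = √(14.7265625) ≈ 3.84.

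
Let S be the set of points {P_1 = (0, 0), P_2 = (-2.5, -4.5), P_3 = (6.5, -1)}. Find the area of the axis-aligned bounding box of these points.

40.5

x ranges over [-2.5, 6.5], width 9.
y ranges over [-4.5, 0], height 4.5.
Area = 9 × 4.5 = 40.5.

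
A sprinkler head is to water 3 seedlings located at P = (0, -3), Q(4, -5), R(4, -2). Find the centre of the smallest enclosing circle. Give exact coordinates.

(2.25, -3.5)

Side lengths²: PQ² = 20, PR² = 17, QR² = 9.
Since PQ² = 20 < 17 + 9 = 26, the triangle is acute, so the smallest enclosing circle is the circumcircle.
Circumcentre = (2.25, -3.5), r² = 5.3125.
Centre = (2.25, -3.5).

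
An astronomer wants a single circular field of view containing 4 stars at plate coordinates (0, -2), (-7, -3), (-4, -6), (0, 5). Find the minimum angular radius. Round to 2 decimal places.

5.85

By Welzl's lemma the MEC is supported by two points (diametrically opposite) or three points (on a circumcircle).
The farthest pair is (-4, -6)–(0, 5) with squared distance 137. The circle on this segment as diameter has centre (-2, -0.5) and r² = 137/4 = 34.25.
Check (0, -2): distance² to centre = 6.25 ≤ 34.25, so it lies inside.
All remaining points lie in this disk, and no smaller disk contains both endpoints, so this is the minimum enclosing circle.
r = √(34.25) ≈ 5.85.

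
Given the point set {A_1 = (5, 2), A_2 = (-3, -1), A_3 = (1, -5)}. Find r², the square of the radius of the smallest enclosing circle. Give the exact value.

4745/242

Side lengths²: A_1A_2² = 73, A_1A_3² = 65, A_2A_3² = 32.
Since A_1A_2² = 73 < 65 + 32 = 97, the triangle is acute, so the smallest enclosing circle is the circumcircle.
Circumcentre = (31/22, -13/22), r² = 4745/242.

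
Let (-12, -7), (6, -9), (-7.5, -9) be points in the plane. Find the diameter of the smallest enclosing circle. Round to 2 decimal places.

Call the three points A, B, C in the order given.
Side lengths²: AB² = 328, AC² = 24.25, BC² = 182.25.
Since AB² = 328 ≥ 182.25 + 24.25 = 206.5, the angle opposite AB is not acute, so the smallest enclosing circle has AB as diameter.
Centre = midpoint of AB = (-3, -8), r² = 328/4 = 82.
Diameter = 2r = 2√82 ≈ 18.11.

18.11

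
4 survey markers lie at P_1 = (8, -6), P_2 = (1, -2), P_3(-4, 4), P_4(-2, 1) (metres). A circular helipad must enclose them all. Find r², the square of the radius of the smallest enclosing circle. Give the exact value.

A smallest enclosing disk is always determined by at most three of the input points on its boundary.
The farthest pair is P_1–P_3 with squared distance 244. The circle on this segment as diameter has centre (2, -1) and r² = 244/4 = 61.
Check P_2: distance² to centre = 2 ≤ 61, so it lies inside.
All remaining points lie in this disk, and no smaller disk contains both endpoints, so this is the minimum enclosing circle.

61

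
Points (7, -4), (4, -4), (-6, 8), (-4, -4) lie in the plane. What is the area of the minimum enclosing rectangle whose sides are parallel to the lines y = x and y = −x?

137.5

In coordinates u = x + y, v = x − y the rectangle is axis-aligned; the map (x,y)→(u,v) scales areas by 2.
u-values: 3, 0, 2, -8; range = 3 − (-8) = 11.
v-values: 11, 8, -14, 0; range = 11 − (-14) = 25.
Area = (11 × 25) / 2 = 137.5.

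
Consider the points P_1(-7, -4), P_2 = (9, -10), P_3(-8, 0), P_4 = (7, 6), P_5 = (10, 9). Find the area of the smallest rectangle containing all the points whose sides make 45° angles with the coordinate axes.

In coordinates u = x + y, v = x − y the rectangle is axis-aligned; the map (x,y)→(u,v) scales areas by 2.
u-values: -11, -1, -8, 13, 19; range = 19 − (-11) = 30.
v-values: -3, 19, -8, 1, 1; range = 19 − (-8) = 27.
Area = (30 × 27) / 2 = 405.

405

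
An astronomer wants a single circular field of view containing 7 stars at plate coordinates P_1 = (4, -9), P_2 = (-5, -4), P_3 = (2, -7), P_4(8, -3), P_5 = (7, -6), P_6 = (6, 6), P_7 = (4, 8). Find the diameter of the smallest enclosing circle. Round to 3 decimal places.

17.159

A smallest enclosing disk is always determined by at most three of the input points on its boundary.
The minimum enclosing circle is determined by three boundary points: P_1, P_2, P_7.
Their circumcentre is (17/6, -0.5) with r² = 1325/18.
The farthest remaining point P_6 is at distance² 941/18 ≤ 1325/18.
Diameter = 2r = 2√(1325/18) ≈ 17.159.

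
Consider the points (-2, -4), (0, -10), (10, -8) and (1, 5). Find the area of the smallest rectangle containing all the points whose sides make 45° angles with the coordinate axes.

In coordinates u = x + y, v = x − y the rectangle is axis-aligned; the map (x,y)→(u,v) scales areas by 2.
u-values: -6, -10, 2, 6; range = 6 − (-10) = 16.
v-values: 2, 10, 18, -4; range = 18 − (-4) = 22.
Area = (16 × 22) / 2 = 176.

176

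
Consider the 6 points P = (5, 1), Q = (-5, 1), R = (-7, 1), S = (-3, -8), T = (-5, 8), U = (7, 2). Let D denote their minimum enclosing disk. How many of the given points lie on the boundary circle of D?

3

The minimum enclosing circle is determined by three boundary points: S, T, U.
Their circumcentre is (-4/3, 1/3) with r² = 650/9.
The farthest remaining point P is at distance² 365/9 ≤ 650/9.
The points at distance exactly r from the centre are S, T, U — 3 points.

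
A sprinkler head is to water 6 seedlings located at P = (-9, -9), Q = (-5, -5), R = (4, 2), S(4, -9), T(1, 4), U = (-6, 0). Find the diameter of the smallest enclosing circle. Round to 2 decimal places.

17.03

The farthest pair is P–R with squared distance 290. The circle on this segment as diameter has centre (-2.5, -3.5) and r² = 290/4 = 72.5.
Check Q: distance² to centre = 8.5 ≤ 72.5, so it lies inside.
All remaining points lie in this disk, and no smaller disk contains both endpoints, so this is the minimum enclosing circle.
Diameter = 2r = 2√(72.5) ≈ 17.03.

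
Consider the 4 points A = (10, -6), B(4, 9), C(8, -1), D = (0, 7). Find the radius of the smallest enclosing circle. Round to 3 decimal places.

8.229

By Welzl's lemma the MEC is supported by two points (diametrically opposite) or three points (on a circumcircle).
The minimum enclosing circle is determined by three boundary points: A, B, D.
Their circumcentre is (133/24, 11/12) with r² = 39005/576.
The farthest remaining point C is at distance² 5597/576 ≤ 39005/576.
r = √(39005/576) ≈ 8.229.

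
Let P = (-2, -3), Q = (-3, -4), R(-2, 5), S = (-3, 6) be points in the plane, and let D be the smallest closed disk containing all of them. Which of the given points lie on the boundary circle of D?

Q, S

The minimum enclosing circle of a finite set is fixed by two of the points (as a diameter) or three (as a circumcircle).
The farthest pair is Q–S with squared distance 100. The circle on this segment as diameter has centre (-3, 1) and r² = 100/4 = 25.
Check P: distance² to centre = 17 ≤ 25, so it lies inside.
All remaining points lie in this disk, and no smaller disk contains both endpoints, so this is the minimum enclosing circle.
The points at distance exactly r from the centre are Q, S — 2 points.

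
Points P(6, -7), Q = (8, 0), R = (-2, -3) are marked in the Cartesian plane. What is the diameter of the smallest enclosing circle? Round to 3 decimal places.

10.622

Side lengths²: PQ² = 53, PR² = 80, QR² = 109.
Since QR² = 109 < 80 + 53 = 133, the triangle is acute, so the smallest enclosing circle is the circumcircle.
Circumcentre = (3.28125, -2.4375), r² = 28.2080078125.
Diameter = 2r = 2√(28.2080078125) ≈ 10.622.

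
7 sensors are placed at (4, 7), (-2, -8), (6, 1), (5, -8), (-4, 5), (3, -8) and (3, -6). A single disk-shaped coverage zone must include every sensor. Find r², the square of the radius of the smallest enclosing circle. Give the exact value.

65.54

A smallest enclosing disk is always determined by at most three of the input points on its boundary.
The minimum enclosing circle is determined by three boundary points: (4, 7), (-2, -8), (5, -8).
Their circumcentre is (1.5, -0.7) with r² = 65.54.
The farthest remaining point (-4, 5) is at distance² 62.74 ≤ 65.54.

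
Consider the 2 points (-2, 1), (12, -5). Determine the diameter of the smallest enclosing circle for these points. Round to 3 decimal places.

The smallest circle enclosing two points has them as diameter endpoints.
Centre = midpoint = (5, -2); r² = |(-2, 1)−(12, -5)|²/4 = 232/4 = 58.
Diameter = 2r = 2√58 ≈ 15.232.

15.232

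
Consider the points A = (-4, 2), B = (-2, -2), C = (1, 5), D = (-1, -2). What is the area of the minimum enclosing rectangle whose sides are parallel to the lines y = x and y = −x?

35

In coordinates u = x + y, v = x − y the rectangle is axis-aligned; the map (x,y)→(u,v) scales areas by 2.
u-values: -2, -4, 6, -3; range = 6 − (-4) = 10.
v-values: -6, 0, -4, 1; range = 1 − (-6) = 7.
Area = (10 × 7) / 2 = 35.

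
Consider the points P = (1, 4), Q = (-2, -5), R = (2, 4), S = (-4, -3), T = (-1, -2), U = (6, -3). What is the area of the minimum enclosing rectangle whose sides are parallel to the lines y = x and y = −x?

78

In coordinates u = x + y, v = x − y the rectangle is axis-aligned; the map (x,y)→(u,v) scales areas by 2.
u-values: 5, -7, 6, -7, -3, 3; range = 6 − (-7) = 13.
v-values: -3, 3, -2, -1, 1, 9; range = 9 − (-3) = 12.
Area = (13 × 12) / 2 = 78.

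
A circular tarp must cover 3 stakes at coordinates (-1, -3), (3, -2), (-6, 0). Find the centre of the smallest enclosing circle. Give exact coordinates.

(-1.5, -1)

Call the three points A, B, C in the order given.
Side lengths²: AB² = 17, AC² = 34, BC² = 85.
Since BC² = 85 ≥ 34 + 17 = 51, the angle opposite BC is not acute, so the smallest enclosing circle has BC as diameter.
Centre = midpoint of BC = (-1.5, -1), r² = 85/4 = 21.25.
Centre = (-1.5, -1).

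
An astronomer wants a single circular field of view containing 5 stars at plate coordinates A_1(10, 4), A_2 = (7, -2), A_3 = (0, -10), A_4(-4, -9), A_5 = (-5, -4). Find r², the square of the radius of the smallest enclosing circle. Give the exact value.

The farthest pair is A_1–A_4 with squared distance 365. The circle on this segment as diameter has centre (3, -2.5) and r² = 365/4 = 91.25.
Check A_2: distance² to centre = 16.25 ≤ 91.25, so it lies inside.
All remaining points lie in this disk, and no smaller disk contains both endpoints, so this is the minimum enclosing circle.

91.25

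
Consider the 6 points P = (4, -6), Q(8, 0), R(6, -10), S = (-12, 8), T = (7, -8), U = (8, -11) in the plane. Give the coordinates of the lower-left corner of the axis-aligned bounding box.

x-range [-12, 8], y-range [-11, 8].
The lower-left corner is (-12, -11).

(-12, -11)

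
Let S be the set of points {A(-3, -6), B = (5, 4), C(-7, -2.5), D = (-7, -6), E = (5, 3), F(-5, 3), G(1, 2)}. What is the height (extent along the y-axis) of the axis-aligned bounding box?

10

max y = 4, min y = -6, so height = 10.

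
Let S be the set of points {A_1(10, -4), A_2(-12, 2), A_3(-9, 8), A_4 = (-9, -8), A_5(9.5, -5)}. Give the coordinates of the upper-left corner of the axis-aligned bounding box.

x-range [-12, 10], y-range [-8, 8].
The upper-left corner is (-12, 8).

(-12, 8)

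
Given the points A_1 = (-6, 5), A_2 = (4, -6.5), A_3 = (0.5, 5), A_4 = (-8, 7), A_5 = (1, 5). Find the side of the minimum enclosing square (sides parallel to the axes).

13.5

The bounding box has width 12 and height 13.5.
An axis-aligned square enclosing the set must have side ≥ max(width, height).
So the minimum side is max(12, 13.5) = 13.5.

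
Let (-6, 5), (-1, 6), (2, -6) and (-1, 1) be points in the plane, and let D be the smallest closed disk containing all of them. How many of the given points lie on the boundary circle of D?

The farthest pair is (-6, 5)–(2, -6) with squared distance 185. The circle on this segment as diameter has centre (-2, -0.5) and r² = 185/4 = 46.25.
Check (-1, 6): distance² to centre = 43.25 ≤ 46.25, so it lies inside.
All remaining points lie in this disk, and no smaller disk contains both endpoints, so this is the minimum enclosing circle.
The points at distance exactly r from the centre are (-6, 5), (2, -6) — 2 points.

2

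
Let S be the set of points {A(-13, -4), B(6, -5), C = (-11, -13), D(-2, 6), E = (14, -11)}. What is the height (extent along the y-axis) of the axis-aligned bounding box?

max y = 6, min y = -13, so height = 19.

19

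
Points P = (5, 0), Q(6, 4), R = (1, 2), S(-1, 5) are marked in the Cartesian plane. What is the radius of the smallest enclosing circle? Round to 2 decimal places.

The minimum enclosing circle of a finite set is fixed by two of the points (as a diameter) or three (as a circumcircle).
The minimum enclosing circle is determined by three boundary points: P, Q, S.
Their circumcentre is (131/58, 163/58) with r² = 25925/1682.
The farthest remaining point R is at distance² 3769/1682 ≤ 25925/1682.
r = √(25925/1682) ≈ 3.93.

3.93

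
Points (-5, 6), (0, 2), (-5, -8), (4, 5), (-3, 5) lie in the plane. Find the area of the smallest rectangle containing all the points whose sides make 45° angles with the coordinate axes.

In coordinates u = x + y, v = x − y the rectangle is axis-aligned; the map (x,y)→(u,v) scales areas by 2.
u-values: 1, 2, -13, 9, 2; range = 9 − (-13) = 22.
v-values: -11, -2, 3, -1, -8; range = 3 − (-11) = 14.
Area = (22 × 14) / 2 = 154.

154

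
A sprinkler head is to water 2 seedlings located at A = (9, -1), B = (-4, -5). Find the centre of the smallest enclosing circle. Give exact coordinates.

The smallest circle enclosing two points has them as diameter endpoints.
Centre = midpoint = (2.5, -3); r² = |AB|²/4 = 185/4 = 46.25.
Centre = (2.5, -3).

(2.5, -3)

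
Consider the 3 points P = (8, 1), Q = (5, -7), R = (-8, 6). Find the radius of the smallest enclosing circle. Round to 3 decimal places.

9.207

Side lengths²: PQ² = 73, PR² = 281, QR² = 338.
Since QR² = 338 < 281 + 73 = 354, the triangle is acute, so the smallest enclosing circle is the circumcircle.
Circumcentre = (-25/22, -3/22), r² = 20513/242.
r = √(20513/242) ≈ 9.207.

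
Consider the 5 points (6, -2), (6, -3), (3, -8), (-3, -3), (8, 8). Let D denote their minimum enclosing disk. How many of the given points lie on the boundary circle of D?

3

By Welzl's lemma the MEC is supported by two points (diametrically opposite) or three points (on a circumcircle).
The minimum enclosing circle is determined by three boundary points: (3, -8), (-3, -3), (8, 8).
Their circumcentre is (105/22, 5/22) with r² = 17141/242.
The farthest remaining point (6, -3) is at distance² 2885/242 ≤ 17141/242.
The points at distance exactly r from the centre are (3, -8), (-3, -3), (8, 8) — 3 points.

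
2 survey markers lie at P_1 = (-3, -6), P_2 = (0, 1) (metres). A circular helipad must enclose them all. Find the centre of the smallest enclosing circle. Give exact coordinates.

The smallest circle enclosing two points has them as diameter endpoints.
Centre = midpoint = (-1.5, -2.5); r² = |P_1P_2|²/4 = 58/4 = 14.5.
Centre = (-1.5, -2.5).

(-1.5, -2.5)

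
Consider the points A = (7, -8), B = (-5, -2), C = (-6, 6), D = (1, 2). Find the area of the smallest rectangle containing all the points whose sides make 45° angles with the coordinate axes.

135

In coordinates u = x + y, v = x − y the rectangle is axis-aligned; the map (x,y)→(u,v) scales areas by 2.
u-values: -1, -7, 0, 3; range = 3 − (-7) = 10.
v-values: 15, -3, -12, -1; range = 15 − (-12) = 27.
Area = (10 × 27) / 2 = 135.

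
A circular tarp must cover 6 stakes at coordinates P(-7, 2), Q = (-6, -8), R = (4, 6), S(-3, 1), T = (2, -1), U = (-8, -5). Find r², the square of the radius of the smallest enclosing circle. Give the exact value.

A smallest enclosing disk is always determined by at most three of the input points on its boundary.
The farthest pair is Q–R with squared distance 296. The circle on this segment as diameter has centre (-1, -1) and r² = 296/4 = 74.
Check P: distance² to centre = 45 ≤ 74, so it lies inside.
All remaining points lie in this disk, and no smaller disk contains both endpoints, so this is the minimum enclosing circle.

74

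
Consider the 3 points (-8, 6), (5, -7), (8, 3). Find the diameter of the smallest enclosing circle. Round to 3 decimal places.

Call the three points A, B, C in the order given.
Side lengths²: AB² = 338, AC² = 265, BC² = 109.
Since AB² = 338 < 265 + 109 = 374, the triangle is acute, so the smallest enclosing circle is the circumcircle.
Circumcentre = (-21/26, 5/26), r² = 28885/338.
Diameter = 2r = 2√(28885/338) ≈ 18.489.

18.489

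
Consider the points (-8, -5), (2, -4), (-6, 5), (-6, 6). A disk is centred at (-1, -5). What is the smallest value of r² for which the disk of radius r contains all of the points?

146

The required radius is the distance from (-1, -5) to the farthest point.
Squared distances: 49, 10, 125, 146.
Maximum is 146, attained at (-6, 6).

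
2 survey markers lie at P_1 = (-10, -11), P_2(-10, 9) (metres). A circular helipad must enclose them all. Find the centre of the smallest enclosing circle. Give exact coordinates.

The smallest circle enclosing two points has them as diameter endpoints.
Centre = midpoint = (-10, -1); r² = |P_1P_2|²/4 = 400/4 = 100.
Centre = (-10, -1).

(-10, -1)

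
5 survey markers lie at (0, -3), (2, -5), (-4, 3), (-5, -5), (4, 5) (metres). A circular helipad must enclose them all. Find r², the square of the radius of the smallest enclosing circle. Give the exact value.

The farthest pair is (-5, -5)–(4, 5) with squared distance 181. The circle on this segment as diameter has centre (-0.5, 0) and r² = 181/4 = 45.25.
Check (0, -3): distance² to centre = 9.25 ≤ 45.25, so it lies inside.
All remaining points lie in this disk, and no smaller disk contains both endpoints, so this is the minimum enclosing circle.

45.25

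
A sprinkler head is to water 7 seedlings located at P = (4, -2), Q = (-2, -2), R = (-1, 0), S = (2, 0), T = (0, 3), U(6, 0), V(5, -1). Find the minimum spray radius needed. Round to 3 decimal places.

4.137

The minimum enclosing circle of a finite set is fixed by two of the points (as a diameter) or three (as a circumcircle).
The minimum enclosing circle is determined by three boundary points: Q, T, U.
Their circumcentre is (23/12, -2/3) with r² = 2465/144.
The farthest remaining point V is at distance² 1385/144 ≤ 2465/144.
r = √(2465/144) ≈ 4.137.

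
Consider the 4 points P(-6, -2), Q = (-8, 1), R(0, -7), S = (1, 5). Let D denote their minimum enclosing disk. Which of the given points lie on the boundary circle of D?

A smallest enclosing disk is always determined by at most three of the input points on its boundary.
The minimum enclosing circle is determined by three boundary points: Q, R, S.
Their circumcentre is (-47/26, -21/26) with r² = 14065/338.
The farthest remaining point P is at distance² 6421/338 ≤ 14065/338.
The points at distance exactly r from the centre are Q, R, S — 3 points.

Q, R, S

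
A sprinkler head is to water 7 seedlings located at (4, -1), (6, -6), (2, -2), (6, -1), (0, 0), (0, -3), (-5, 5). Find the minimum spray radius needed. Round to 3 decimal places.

7.778

A smallest enclosing disk is always determined by at most three of the input points on its boundary.
The farthest pair is (6, -6)–(-5, 5) with squared distance 242. The circle on this segment as diameter has centre (0.5, -0.5) and r² = 242/4 = 60.5.
Check (4, -1): distance² to centre = 12.5 ≤ 60.5, so it lies inside.
All remaining points lie in this disk, and no smaller disk contains both endpoints, so this is the minimum enclosing circle.
r = √(60.5) ≈ 7.778.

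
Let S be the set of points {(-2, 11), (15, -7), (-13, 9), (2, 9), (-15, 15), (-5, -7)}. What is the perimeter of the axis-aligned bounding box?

104

Width = max x − min x = 15 − (-15) = 30.
Height = max y − min y = 15 − (-7) = 22.
Perimeter = 2(30 + 22) = 104.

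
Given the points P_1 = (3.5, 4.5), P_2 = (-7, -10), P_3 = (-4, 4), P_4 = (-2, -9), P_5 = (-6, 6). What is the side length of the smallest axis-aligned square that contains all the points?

The bounding box has width 10.5 and height 16.
An axis-aligned square enclosing the set must have side ≥ max(width, height).
So the minimum side is max(10.5, 16) = 16.

16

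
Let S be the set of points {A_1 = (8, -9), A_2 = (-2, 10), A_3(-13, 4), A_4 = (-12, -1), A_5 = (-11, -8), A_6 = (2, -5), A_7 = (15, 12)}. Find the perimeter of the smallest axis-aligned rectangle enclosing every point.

98

Width = max x − min x = 15 − (-13) = 28.
Height = max y − min y = 12 − (-9) = 21.
Perimeter = 2(28 + 21) = 98.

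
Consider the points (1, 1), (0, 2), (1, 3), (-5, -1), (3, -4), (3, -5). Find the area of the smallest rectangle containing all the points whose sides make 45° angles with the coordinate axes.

60

In coordinates u = x + y, v = x − y the rectangle is axis-aligned; the map (x,y)→(u,v) scales areas by 2.
u-values: 2, 2, 4, -6, -1, -2; range = 4 − (-6) = 10.
v-values: 0, -2, -2, -4, 7, 8; range = 8 − (-4) = 12.
Area = (10 × 12) / 2 = 60.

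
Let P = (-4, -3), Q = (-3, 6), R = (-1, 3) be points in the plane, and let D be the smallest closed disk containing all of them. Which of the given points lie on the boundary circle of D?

Side lengths²: PQ² = 82, PR² = 45, QR² = 13.
Since PQ² = 82 ≥ 45 + 13 = 58, the angle opposite PQ is not acute, so the smallest enclosing circle has PQ as diameter.
Centre = midpoint of PQ = (-3.5, 1.5), r² = 82/4 = 20.5.
The points at distance exactly r from the centre are P, Q — 2 points.

P, Q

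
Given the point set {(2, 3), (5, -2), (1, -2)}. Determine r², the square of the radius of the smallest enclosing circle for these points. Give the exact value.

8.84

Call the three points A, B, C in the order given.
Side lengths²: AB² = 34, AC² = 26, BC² = 16.
Since AB² = 34 < 26 + 16 = 42, the triangle is acute, so the smallest enclosing circle is the circumcircle.
Circumcentre = (3, 0.2), r² = 8.84.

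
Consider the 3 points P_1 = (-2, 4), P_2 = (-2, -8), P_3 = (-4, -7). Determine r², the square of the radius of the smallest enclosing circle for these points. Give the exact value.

Side lengths²: P_1P_2² = 144, P_1P_3² = 125, P_2P_3² = 5.
Since P_1P_2² = 144 ≥ 125 + 5 = 130, the angle opposite P_1P_2 is not acute, so the smallest enclosing circle has P_1P_2 as diameter.
Centre = midpoint of P_1P_2 = (-2, -2), r² = 144/4 = 36.

36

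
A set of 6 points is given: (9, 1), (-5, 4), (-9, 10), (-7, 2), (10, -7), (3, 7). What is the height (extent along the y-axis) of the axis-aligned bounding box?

17

max y = 10, min y = -7, so height = 17.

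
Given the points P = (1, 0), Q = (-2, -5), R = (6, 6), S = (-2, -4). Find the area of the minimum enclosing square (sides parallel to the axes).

121

The bounding box has width 8 and height 11.
An axis-aligned square enclosing the set must have side ≥ max(width, height).
So the minimum side is max(8, 11) = 11.
Area = 11² = 121.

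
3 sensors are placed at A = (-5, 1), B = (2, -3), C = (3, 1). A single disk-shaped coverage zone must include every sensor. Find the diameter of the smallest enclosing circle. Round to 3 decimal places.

Side lengths²: AB² = 65, AC² = 64, BC² = 17.
Since AB² = 65 < 64 + 17 = 81, the triangle is acute, so the smallest enclosing circle is the circumcircle.
Circumcentre = (-1, -0.125), r² = 17.265625.
Diameter = 2r = 2√(17.265625) ≈ 8.310.

8.310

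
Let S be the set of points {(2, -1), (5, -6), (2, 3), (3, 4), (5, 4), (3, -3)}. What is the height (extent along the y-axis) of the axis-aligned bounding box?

10

max y = 4, min y = -6, so height = 10.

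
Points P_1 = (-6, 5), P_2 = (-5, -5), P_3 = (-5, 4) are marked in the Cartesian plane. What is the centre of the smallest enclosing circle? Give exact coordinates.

Side lengths²: P_1P_2² = 101, P_1P_3² = 2, P_2P_3² = 81.
Since P_1P_2² = 101 ≥ 81 + 2 = 83, the angle opposite P_1P_2 is not acute, so the smallest enclosing circle has P_1P_2 as diameter.
Centre = midpoint of P_1P_2 = (-5.5, 0), r² = 101/4 = 25.25.
Centre = (-5.5, 0).

(-5.5, 0)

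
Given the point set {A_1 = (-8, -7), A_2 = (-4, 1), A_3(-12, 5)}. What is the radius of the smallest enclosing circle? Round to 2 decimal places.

Side lengths²: A_1A_2² = 80, A_1A_3² = 160, A_2A_3² = 80.
Since A_1A_3² = 160 ≥ 80 + 80 = 160, the angle opposite A_1A_3 is not acute, so the smallest enclosing circle has A_1A_3 as diameter.
Centre = midpoint of A_1A_3 = (-10, -1), r² = 160/4 = 40.
r = √40 ≈ 6.32.

6.32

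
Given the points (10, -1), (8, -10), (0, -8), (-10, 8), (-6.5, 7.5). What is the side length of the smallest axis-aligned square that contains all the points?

The bounding box has width 20 and height 18.
An axis-aligned square enclosing the set must have side ≥ max(width, height).
So the minimum side is max(20, 18) = 20.

20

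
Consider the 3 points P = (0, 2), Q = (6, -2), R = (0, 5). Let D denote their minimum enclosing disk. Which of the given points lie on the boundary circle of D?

Side lengths²: PQ² = 52, PR² = 9, QR² = 85.
Since QR² = 85 ≥ 52 + 9 = 61, the angle opposite QR is not acute, so the smallest enclosing circle has QR as diameter.
Centre = midpoint of QR = (3, 1.5), r² = 85/4 = 21.25.
The points at distance exactly r from the centre are Q, R — 2 points.

Q, R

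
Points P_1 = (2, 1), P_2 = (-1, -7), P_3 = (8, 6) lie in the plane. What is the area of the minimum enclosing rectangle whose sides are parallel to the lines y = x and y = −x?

55

In coordinates u = x + y, v = x − y the rectangle is axis-aligned; the map (x,y)→(u,v) scales areas by 2.
u-values: 3, -8, 14; range = 14 − (-8) = 22.
v-values: 1, 6, 2; range = 6 − 1 = 5.
Area = (22 × 5) / 2 = 55.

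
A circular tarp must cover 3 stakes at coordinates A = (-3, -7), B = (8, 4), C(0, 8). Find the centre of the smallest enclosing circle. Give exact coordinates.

(1, 0)

Side lengths²: AB² = 242, AC² = 234, BC² = 80.
Since AB² = 242 < 234 + 80 = 314, the triangle is acute, so the smallest enclosing circle is the circumcircle.
Circumcentre = (1, 0), r² = 65.
Centre = (1, 0).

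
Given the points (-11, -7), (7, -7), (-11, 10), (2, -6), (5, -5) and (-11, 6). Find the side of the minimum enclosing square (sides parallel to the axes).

The bounding box has width 18 and height 17.
An axis-aligned square enclosing the set must have side ≥ max(width, height).
So the minimum side is max(18, 17) = 18.

18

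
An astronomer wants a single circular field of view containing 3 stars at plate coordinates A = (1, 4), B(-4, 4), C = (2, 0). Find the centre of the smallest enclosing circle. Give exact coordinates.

Side lengths²: AB² = 25, AC² = 17, BC² = 52.
Since BC² = 52 ≥ 25 + 17 = 42, the angle opposite BC is not acute, so the smallest enclosing circle has BC as diameter.
Centre = midpoint of BC = (-1, 2), r² = 52/4 = 13.
Centre = (-1, 2).

(-1, 2)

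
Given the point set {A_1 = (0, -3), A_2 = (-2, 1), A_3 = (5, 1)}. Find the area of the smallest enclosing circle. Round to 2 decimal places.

40.25

Side lengths²: A_1A_2² = 20, A_1A_3² = 41, A_2A_3² = 49.
Since A_2A_3² = 49 < 41 + 20 = 61, the triangle is acute, so the smallest enclosing circle is the circumcircle.
Circumcentre = (1.5, 0.25), r² = 12.8125.
Area = π·r² = π·12.8125 ≈ 40.25.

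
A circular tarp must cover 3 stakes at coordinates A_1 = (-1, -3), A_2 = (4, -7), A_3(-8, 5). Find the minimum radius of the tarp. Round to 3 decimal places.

8.485

Side lengths²: A_1A_2² = 41, A_1A_3² = 113, A_2A_3² = 288.
Since A_2A_3² = 288 ≥ 113 + 41 = 154, the angle opposite A_2A_3 is not acute, so the smallest enclosing circle has A_2A_3 as diameter.
Centre = midpoint of A_2A_3 = (-2, -1), r² = 288/4 = 72.
r = √72 ≈ 8.485.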